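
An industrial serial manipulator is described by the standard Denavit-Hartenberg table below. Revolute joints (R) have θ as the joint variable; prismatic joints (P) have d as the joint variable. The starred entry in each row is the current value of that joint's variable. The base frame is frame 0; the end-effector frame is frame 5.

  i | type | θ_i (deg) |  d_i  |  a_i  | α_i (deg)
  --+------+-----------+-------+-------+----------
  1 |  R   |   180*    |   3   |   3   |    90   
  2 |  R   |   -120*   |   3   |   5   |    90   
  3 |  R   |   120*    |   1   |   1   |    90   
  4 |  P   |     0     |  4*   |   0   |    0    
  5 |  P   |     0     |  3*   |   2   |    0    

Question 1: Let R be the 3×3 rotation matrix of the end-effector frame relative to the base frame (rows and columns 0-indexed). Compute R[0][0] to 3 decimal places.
-0.250

End-effector x-axis (col 0 of R) = (-0.2500,0.8660,0.4330)
R[0][0] = -0.2500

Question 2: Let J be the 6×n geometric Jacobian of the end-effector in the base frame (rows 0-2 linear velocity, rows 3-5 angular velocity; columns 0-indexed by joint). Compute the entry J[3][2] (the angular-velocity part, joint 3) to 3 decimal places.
0.866

axis z_2 = (0.8660,-0.0000,0.5000); lever o_n−o_2 = (3.1471,6.0981,-3.4510)
cross product → J_v[:, 2] = (-3.0490,4.5622,5.2811)
J_ω[:, 2] = z_2
entry J[3][2] = 0.8660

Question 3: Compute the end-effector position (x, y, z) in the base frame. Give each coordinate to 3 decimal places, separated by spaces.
2.647 9.098 -4.781

after link 1: o_1 = (-3.0000, 0.0000, 3.0000)
after link 2: o_2 = (-0.5000, 3.0000, -1.3301)
after link 3: o_3 = (0.1160, 3.8660, -0.3971)
after link 4: o_4 = (1.8481, 5.8660, -3.3971)
after link 5: o_5 = (2.6471, 9.0981, -4.7811)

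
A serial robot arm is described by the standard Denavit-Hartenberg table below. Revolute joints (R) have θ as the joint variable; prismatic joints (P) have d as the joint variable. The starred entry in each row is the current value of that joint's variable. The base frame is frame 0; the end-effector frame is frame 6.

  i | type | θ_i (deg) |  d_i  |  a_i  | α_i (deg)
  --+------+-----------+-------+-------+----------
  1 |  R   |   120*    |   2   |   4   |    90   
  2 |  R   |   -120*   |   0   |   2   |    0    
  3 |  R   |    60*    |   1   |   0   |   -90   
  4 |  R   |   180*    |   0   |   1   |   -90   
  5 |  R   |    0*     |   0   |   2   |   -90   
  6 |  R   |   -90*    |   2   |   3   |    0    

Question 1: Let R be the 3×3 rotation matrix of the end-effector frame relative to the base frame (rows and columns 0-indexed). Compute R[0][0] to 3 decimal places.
End-effector x-axis (col 0 of R) = (0.8660,0.5000,0.0000)
R[0][0] = 0.8660

0.866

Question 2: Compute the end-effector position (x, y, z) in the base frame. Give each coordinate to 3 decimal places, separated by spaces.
after link 1: o_1 = (-2.0000, 3.4641, 2.0000)
after link 2: o_2 = (-1.5000, 2.5981, 0.2679)
after link 3: o_3 = (-0.6340, 3.0981, 0.2679)
after link 4: o_4 = (-0.3840, 2.6651, 1.1340)
after link 5: o_5 = (0.1160, 1.7990, 2.8660)
after link 6: o_6 = (3.5801, 1.7990, 1.8660)

3.580 1.799 1.866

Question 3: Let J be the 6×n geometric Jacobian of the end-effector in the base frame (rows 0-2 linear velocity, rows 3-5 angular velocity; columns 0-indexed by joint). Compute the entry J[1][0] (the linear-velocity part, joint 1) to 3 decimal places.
axis z_0 = ẑ; lever o_n−o_0 = (3.5801,1.7990,1.8660)
cross product → J_v[:, 0] = (-1.7990,3.5801,0.0000)
J_ω[:, 0] = z_0
entry J[1][0] = 3.5801

3.580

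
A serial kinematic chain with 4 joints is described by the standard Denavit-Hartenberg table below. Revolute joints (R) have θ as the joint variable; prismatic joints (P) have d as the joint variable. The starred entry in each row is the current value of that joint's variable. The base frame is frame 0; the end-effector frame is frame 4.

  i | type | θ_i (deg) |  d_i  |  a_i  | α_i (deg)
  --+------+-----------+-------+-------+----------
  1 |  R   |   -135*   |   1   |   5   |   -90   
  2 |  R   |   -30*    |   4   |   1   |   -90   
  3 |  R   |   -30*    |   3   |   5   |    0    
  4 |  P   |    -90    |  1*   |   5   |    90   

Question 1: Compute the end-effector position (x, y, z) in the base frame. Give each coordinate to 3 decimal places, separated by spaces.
after link 1: o_1 = (-3.5355, -3.5355, 1.0000)
after link 2: o_2 = (-1.3195, -6.9763, 1.5000)
after link 3: o_3 = (-3.2640, -12.4564, 1.0670)
after link 4: o_4 = (0.9752, -14.3409, -1.0490)

0.975 -14.341 -1.049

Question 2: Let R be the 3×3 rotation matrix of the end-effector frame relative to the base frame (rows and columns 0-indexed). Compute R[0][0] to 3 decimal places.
0.919

End-effector x-axis (col 0 of R) = (0.9186,-0.3062,-0.2500)
R[0][0] = 0.9186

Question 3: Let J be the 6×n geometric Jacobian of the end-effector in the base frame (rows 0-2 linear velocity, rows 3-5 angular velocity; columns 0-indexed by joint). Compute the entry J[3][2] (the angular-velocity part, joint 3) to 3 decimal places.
axis z_2 = (-0.3536,-0.3536,-0.8660); lever o_n−o_2 = (2.2947,-7.3646,-2.5490)
cross product → J_v[:, 2] = (-5.4767,-2.8885,3.4151)
J_ω[:, 2] = z_2
entry J[3][2] = -0.3536

-0.354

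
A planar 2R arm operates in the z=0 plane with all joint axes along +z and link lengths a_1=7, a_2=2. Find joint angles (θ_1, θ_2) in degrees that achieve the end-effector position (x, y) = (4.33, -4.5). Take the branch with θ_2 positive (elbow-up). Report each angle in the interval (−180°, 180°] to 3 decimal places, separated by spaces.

-62.205 120.003

cos θ_2 = (38.9989−7²−2²)/(2·7·2) = -0.5000; θ_2 = 120.0026° (elbow-up)
β = atan2(-4.5000,4.3300) = -46.1030°; ψ = atan2(1.7320,5.9999) = 16.1019°
θ_1 = β − ψ = -62.2049°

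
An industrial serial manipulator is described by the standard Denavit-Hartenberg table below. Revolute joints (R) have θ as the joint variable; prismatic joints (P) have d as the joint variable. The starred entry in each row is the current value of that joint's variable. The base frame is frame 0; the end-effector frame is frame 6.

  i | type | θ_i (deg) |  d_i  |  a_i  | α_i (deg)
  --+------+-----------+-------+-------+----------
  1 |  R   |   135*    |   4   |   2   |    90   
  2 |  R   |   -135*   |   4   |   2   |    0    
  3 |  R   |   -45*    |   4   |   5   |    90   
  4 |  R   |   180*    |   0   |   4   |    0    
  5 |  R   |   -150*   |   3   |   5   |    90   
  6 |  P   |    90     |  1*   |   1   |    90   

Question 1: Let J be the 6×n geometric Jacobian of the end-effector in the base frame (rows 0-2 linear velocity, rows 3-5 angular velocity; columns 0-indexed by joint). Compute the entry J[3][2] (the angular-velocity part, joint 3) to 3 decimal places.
0.707

axis z_2 = (0.7071,0.7071,0.0000); lever o_n−o_2 = (8.1063,-0.1387,4.0000)
cross product → J_v[:, 2] = (2.8284,-2.8284,-5.8301)
J_ω[:, 2] = z_2
entry J[3][2] = 0.7071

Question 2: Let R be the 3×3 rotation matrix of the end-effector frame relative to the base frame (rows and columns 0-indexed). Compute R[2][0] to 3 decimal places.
1.000

End-effector x-axis (col 0 of R) = (0.0000,-0.0000,1.0000)
R[2][0] = 1.0000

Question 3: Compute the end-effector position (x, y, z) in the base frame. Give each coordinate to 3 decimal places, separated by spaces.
after link 1: o_1 = (-1.4142, 1.4142, 4.0000)
after link 2: o_2 = (2.4142, 3.2426, 2.5858)
after link 3: o_3 = (8.7782, 2.5355, 2.5858)
after link 4: o_4 = (5.9497, 5.3640, 2.5858)
after link 5: o_5 = (10.7794, 4.0699, 5.5858)
after link 6: o_6 = (10.5206, 3.1039, 6.5858)

10.521 3.104 6.586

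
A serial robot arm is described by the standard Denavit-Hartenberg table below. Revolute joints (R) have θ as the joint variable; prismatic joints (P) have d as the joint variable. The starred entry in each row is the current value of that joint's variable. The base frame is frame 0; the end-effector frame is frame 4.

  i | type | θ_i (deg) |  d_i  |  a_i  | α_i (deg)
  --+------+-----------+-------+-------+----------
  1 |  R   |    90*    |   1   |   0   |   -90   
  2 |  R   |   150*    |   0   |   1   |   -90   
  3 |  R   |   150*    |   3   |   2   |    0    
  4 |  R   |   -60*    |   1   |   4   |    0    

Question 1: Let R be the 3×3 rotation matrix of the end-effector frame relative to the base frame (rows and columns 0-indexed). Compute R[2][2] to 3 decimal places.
End-effector z-axis (col 2 of R) = (-0.0000,-0.5000,0.8660)
R[2][2] = 0.8660

0.866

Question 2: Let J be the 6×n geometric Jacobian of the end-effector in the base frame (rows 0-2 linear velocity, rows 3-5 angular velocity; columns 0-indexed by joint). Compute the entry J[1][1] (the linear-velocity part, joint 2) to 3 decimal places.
axis z_1 = (-1.0000,0.0000,0.0000); lever o_n−o_1 = (5.0000,-1.3660,3.8301)
cross product → J_v[:, 1] = (0.0000,3.8301,1.3660)
J_ω[:, 1] = z_1
entry J[1][1] = 3.8301

3.830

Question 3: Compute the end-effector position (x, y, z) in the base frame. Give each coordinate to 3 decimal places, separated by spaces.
after link 1: o_1 = (0.0000, 0.0000, 1.0000)
after link 2: o_2 = (-0.0000, -0.8660, 0.5000)
after link 3: o_3 = (1.0000, -0.8660, 3.9641)
after link 4: o_4 = (5.0000, -1.3660, 4.8301)

5.000 -1.366 4.830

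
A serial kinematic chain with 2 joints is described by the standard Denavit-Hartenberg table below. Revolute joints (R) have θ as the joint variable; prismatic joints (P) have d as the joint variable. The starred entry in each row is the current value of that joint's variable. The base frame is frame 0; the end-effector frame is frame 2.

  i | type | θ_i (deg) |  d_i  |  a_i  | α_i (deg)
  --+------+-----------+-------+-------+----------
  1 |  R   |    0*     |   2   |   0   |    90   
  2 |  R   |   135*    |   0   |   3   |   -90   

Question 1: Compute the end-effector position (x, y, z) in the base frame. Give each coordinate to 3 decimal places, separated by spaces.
-2.121 0.000 4.121

after link 1: o_1 = (0.0000, 0.0000, 2.0000)
after link 2: o_2 = (-2.1213, 0.0000, 4.1213)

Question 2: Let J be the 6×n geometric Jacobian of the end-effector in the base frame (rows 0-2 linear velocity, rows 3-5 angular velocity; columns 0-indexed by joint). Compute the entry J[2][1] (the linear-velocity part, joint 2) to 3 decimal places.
-2.121

axis z_1 = (0.0000,-1.0000,0.0000); lever o_n−o_1 = (-2.1213,0.0000,2.1213)
cross product → J_v[:, 1] = (-2.1213,-0.0000,-2.1213)
J_ω[:, 1] = z_1
entry J[2][1] = -2.1213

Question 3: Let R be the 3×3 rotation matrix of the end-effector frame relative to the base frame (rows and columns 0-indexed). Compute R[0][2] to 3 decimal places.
End-effector z-axis (col 2 of R) = (-0.7071,-0.0000,-0.7071)
R[0][2] = -0.7071

-0.707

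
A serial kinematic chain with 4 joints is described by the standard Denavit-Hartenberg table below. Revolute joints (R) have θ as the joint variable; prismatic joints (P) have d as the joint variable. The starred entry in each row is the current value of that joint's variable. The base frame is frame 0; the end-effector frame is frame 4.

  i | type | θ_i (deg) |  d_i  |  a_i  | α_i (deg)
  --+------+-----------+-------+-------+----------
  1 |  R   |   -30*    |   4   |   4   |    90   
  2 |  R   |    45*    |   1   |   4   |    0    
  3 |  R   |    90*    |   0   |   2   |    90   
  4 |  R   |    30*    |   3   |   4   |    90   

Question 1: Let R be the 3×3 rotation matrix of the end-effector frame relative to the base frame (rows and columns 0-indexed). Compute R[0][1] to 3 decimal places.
End-effector y-axis (col 1 of R) = (0.6124,-0.3536,0.7071)
R[0][1] = 0.6124

0.612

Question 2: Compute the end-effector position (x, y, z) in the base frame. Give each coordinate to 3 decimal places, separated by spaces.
2.905 -5.141 12.813

after link 1: o_1 = (3.4641, -2.0000, 4.0000)
after link 2: o_2 = (5.4136, -4.2802, 6.8284)
after link 3: o_3 = (4.1888, -3.5731, 8.2426)
after link 4: o_4 = (2.9046, -5.1411, 12.8135)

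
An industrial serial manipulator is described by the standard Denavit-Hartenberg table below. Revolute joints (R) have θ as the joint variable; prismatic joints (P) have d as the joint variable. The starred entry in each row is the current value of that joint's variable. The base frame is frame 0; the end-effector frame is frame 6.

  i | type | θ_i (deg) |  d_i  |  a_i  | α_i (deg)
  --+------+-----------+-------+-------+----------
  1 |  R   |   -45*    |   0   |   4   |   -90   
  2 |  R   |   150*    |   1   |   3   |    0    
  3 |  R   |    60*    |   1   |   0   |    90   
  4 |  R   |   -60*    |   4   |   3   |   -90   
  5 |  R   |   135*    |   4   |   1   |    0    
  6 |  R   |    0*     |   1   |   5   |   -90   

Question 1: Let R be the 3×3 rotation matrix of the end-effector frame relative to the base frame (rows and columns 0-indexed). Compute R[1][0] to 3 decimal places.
-0.033

End-effector x-axis (col 0 of R) = (0.8995,-0.0335,0.4356)
R[1][0] = -0.0335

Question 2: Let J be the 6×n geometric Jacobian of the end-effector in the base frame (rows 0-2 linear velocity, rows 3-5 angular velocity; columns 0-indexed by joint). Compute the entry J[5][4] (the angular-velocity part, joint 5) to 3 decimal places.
0.433

axis z_4 = (-0.1768,0.8839,0.4330); lever o_n−o_4 = (4.5132,4.2185,4.7786)
cross product → J_v[:, 4] = (2.3971,2.7990,-4.7349)
J_ω[:, 4] = z_4
entry J[5][4] = 0.4330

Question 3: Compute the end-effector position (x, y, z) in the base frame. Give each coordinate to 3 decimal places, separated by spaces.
after link 1: o_1 = (2.8284, -2.8284, 0.0000)
after link 2: o_2 = (1.6984, -0.2842, -1.5000)
after link 3: o_3 = (2.4055, 0.4229, -1.5000)
after link 4: o_4 = (-1.7644, 0.9186, -4.2141)
after link 5: o_5 = (-1.5720, 4.4206, -2.0465)
after link 6: o_6 = (2.7489, 5.1370, 0.5645)

2.749 5.137 0.565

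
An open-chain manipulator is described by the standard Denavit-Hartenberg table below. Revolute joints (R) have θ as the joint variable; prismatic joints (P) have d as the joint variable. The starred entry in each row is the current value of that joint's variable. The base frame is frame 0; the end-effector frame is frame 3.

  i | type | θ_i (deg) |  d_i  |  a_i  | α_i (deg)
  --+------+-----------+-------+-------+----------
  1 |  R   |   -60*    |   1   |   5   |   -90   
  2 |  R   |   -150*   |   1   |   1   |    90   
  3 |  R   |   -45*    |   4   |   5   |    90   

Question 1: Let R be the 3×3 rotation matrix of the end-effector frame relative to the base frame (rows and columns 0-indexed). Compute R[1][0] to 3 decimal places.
End-effector x-axis (col 0 of R) = (-0.9186,0.1768,0.3536)
R[1][0] = 0.1768

0.177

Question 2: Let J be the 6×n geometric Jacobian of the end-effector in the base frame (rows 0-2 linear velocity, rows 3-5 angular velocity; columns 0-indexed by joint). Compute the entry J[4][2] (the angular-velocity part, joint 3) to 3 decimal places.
0.433

axis z_2 = (-0.2500,0.4330,-0.8660); lever o_n−o_2 = (-5.5928,2.6159,-1.6963)
cross product → J_v[:, 2] = (1.5309,4.4194,1.7678)
J_ω[:, 2] = z_2
entry J[4][2] = 0.4330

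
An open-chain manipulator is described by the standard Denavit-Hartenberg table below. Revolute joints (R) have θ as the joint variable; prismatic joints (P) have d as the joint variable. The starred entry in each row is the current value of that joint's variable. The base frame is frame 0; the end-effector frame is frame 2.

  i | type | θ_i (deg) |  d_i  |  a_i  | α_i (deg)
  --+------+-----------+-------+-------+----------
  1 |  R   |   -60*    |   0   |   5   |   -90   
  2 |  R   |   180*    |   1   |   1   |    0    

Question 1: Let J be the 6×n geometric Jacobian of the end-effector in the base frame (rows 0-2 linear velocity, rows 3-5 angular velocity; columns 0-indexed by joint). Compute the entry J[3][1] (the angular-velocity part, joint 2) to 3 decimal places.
axis z_1 = (0.8660,0.5000,0.0000); lever o_n−o_1 = (0.3660,1.3660,-0.0000)
cross product → J_v[:, 1] = (-0.0000,0.0000,1.0000)
J_ω[:, 1] = z_1
entry J[3][1] = 0.8660

0.866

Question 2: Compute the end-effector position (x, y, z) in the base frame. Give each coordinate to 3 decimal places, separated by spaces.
after link 1: o_1 = (2.5000, -4.3301, 0.0000)
after link 2: o_2 = (2.8660, -2.9641, -0.0000)

2.866 -2.964 -0.000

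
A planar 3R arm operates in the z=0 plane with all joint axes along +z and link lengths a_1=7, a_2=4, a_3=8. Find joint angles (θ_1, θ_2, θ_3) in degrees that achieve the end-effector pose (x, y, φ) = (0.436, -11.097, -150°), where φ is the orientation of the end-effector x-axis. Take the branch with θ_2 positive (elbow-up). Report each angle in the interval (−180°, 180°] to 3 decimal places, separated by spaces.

wrist centre = target − a_3·(cos φ, sin φ) = (7.3642, -7.0970)
cos θ_2 = (104.5989−7²−4²)/(2·7·4) = 0.7071; θ_2 = 44.9987° (elbow-up)
β = atan2(-7.0970,7.3642) = -43.9415°; ψ = atan2(2.8284,9.8285) = 16.0543°
θ_1 = β − ψ = -59.9958°
θ_3 = φ − θ_1 − θ_2 = -135.0029° (wrapped to (-180°,180°])

-59.996 44.999 -135.003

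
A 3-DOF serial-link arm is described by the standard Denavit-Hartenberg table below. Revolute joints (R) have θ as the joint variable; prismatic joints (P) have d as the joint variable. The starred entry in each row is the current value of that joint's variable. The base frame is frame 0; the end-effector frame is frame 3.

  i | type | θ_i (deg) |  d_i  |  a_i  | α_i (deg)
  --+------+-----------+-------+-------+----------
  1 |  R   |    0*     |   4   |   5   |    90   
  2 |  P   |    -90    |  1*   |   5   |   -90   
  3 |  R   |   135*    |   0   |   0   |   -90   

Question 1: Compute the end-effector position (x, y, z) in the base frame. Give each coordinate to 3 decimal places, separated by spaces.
5.000 -1.000 -1.000

after link 1: o_1 = (5.0000, 0.0000, 4.0000)
after link 2: o_2 = (5.0000, -1.0000, -1.0000)
after link 3: o_3 = (5.0000, -1.0000, -1.0000)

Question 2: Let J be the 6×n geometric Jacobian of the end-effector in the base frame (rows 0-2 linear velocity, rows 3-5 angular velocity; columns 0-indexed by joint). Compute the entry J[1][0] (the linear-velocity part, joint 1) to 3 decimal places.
axis z_0 = ẑ; lever o_n−o_0 = (5.0000,-1.0000,-1.0000)
cross product → J_v[:, 0] = (1.0000,5.0000,-0.0000)
J_ω[:, 0] = z_0
entry J[1][0] = 5.0000

5.000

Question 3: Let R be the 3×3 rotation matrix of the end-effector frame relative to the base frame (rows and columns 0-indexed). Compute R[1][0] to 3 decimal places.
End-effector x-axis (col 0 of R) = (0.0000,0.7071,0.7071)
R[1][0] = 0.7071

0.707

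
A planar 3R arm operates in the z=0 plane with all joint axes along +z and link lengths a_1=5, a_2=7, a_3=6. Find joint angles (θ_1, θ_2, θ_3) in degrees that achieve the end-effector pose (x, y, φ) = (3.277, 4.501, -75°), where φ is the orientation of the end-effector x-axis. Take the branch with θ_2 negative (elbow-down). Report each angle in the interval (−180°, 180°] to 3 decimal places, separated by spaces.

115.996 -60.008 -130.988

wrist centre = target − a_3·(cos φ, sin φ) = (1.7241, 10.2966)
cos θ_2 = (108.9915−5²−7²)/(2·5·7) = 0.4999; θ_2 = -60.0080° (elbow-down)
β = atan2(10.2966,1.7241) = 80.4944°; ψ = atan2(-6.0627,8.4992) = -35.5013°
θ_1 = β − ψ = 115.9957°
θ_3 = φ − θ_1 − θ_2 = -130.9876° (wrapped to (-180°,180°])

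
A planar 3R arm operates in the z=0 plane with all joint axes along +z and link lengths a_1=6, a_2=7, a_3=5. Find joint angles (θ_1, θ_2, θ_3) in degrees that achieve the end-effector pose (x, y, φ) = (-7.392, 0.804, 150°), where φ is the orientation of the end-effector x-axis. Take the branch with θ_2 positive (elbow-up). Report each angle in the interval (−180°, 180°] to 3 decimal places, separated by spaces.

117.961 150.003 -117.965

wrist centre = target − a_3·(cos φ, sin φ) = (-3.0619, -1.6960)
cos θ_2 = (12.2515−6²−7²)/(2·6·7) = -0.8661; θ_2 = 150.0033° (elbow-up)
β = atan2(-1.6960,-3.0619) = -151.0175°; ψ = atan2(3.4997,-0.0624) = 91.0211°
θ_1 = β − ψ = -242.0386°
θ_3 = φ − θ_1 − θ_2 = -117.9646° (wrapped to (-180°,180°])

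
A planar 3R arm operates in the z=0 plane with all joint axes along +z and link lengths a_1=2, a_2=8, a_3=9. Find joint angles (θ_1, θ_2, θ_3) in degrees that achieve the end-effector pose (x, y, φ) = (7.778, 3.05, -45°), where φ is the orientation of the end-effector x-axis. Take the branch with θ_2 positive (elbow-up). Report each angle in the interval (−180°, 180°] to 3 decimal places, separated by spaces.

44.990 45.013 -135.003

wrist centre = target − a_3·(cos φ, sin φ) = (1.4140, 9.4140)
cos θ_2 = (90.6222−2²−8²)/(2·2·8) = 0.7069; θ_2 = 45.0133° (elbow-up)
β = atan2(9.4140,1.4140) = 81.4577°; ψ = atan2(5.6582,7.6555) = 36.4679°
θ_1 = β − ψ = 44.9898°
θ_3 = φ − θ_1 − θ_2 = -135.0031° (wrapped to (-180°,180°])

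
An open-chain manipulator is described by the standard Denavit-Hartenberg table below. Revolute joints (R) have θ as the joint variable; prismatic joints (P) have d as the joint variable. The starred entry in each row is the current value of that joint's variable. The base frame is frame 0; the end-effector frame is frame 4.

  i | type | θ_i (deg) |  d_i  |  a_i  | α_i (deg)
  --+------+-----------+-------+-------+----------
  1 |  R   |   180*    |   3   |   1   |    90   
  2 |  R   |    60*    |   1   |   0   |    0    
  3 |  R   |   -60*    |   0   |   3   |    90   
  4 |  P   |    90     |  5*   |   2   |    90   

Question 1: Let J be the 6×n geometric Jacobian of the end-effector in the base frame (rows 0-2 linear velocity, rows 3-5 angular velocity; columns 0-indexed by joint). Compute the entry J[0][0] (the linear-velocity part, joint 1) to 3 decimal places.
-3.000

axis z_0 = ẑ; lever o_n−o_0 = (-4.0000,3.0000,-2.0000)
cross product → J_v[:, 0] = (-3.0000,-4.0000,0.0000)
J_ω[:, 0] = z_0
entry J[0][0] = -3.0000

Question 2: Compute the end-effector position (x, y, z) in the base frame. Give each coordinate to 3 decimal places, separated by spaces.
after link 1: o_1 = (-1.0000, 0.0000, 3.0000)
after link 2: o_2 = (-1.0000, 1.0000, 3.0000)
after link 3: o_3 = (-4.0000, 1.0000, 3.0000)
after link 4: o_4 = (-4.0000, 3.0000, -2.0000)

-4.000 3.000 -2.000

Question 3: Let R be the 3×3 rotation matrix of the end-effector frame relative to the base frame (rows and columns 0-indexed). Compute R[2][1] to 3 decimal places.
End-effector y-axis (col 1 of R) = (0.0000,0.0000,-1.0000)
R[2][1] = -1.0000

-1.000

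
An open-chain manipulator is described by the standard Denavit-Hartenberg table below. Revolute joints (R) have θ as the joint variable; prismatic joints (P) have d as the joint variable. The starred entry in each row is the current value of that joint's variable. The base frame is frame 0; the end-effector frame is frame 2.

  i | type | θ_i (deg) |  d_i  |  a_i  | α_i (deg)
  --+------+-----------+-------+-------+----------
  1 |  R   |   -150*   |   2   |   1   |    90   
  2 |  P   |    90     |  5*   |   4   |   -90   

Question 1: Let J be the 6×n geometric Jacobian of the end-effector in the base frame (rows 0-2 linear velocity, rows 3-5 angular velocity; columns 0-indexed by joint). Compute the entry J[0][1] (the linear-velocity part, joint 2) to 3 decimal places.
-0.500

prismatic axis z_1 = (-0.5000,0.8660,0.0000)
J_v[:, 1] = z_1; J_ω[:, 1] = (0,0,0)
entry J[0][1] = -0.5000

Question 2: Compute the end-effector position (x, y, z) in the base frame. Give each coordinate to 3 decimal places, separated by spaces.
-3.366 3.830 6.000

after link 1: o_1 = (-0.8660, -0.5000, 2.0000)
after link 2: o_2 = (-3.3660, 3.8301, 6.0000)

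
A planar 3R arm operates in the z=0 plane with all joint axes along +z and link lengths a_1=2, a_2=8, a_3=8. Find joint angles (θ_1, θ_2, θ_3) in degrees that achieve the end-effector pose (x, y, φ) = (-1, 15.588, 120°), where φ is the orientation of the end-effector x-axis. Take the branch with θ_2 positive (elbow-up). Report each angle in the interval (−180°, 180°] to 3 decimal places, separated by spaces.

wrist centre = target − a_3·(cos φ, sin φ) = (3.0000, 8.6598)
cos θ_2 = (83.9921−2²−8²)/(2·2·8) = 0.4998; θ_2 = 60.0164° (elbow-up)
β = atan2(8.6598,3.0000) = 70.8925°; ψ = atan2(6.9293,5.9980) = 49.1206°
θ_1 = β − ψ = 21.7718°
θ_3 = φ − θ_1 − θ_2 = 38.2118° (wrapped to (-180°,180°])

21.772 60.016 38.212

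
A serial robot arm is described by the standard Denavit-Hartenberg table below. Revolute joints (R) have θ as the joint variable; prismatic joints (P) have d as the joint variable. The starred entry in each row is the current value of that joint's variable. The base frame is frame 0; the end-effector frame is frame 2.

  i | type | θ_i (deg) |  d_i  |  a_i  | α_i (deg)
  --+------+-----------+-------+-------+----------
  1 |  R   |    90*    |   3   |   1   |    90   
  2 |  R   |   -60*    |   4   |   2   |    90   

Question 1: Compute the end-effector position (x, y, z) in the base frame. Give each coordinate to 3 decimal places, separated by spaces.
after link 1: o_1 = (0.0000, 1.0000, 3.0000)
after link 2: o_2 = (4.0000, 2.0000, 1.2679)

4.000 2.000 1.268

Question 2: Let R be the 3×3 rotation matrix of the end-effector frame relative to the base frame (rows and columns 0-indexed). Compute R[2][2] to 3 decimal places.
End-effector z-axis (col 2 of R) = (0.0000,-0.8660,-0.5000)
R[2][2] = -0.5000

-0.500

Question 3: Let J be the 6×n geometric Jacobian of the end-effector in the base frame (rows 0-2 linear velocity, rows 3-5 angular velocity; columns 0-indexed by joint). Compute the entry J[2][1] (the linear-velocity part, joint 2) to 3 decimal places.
1.000

axis z_1 = (1.0000,-0.0000,0.0000); lever o_n−o_1 = (4.0000,1.0000,-1.7321)
cross product → J_v[:, 1] = (0.0000,1.7321,1.0000)
J_ω[:, 1] = z_1
entry J[2][1] = 1.0000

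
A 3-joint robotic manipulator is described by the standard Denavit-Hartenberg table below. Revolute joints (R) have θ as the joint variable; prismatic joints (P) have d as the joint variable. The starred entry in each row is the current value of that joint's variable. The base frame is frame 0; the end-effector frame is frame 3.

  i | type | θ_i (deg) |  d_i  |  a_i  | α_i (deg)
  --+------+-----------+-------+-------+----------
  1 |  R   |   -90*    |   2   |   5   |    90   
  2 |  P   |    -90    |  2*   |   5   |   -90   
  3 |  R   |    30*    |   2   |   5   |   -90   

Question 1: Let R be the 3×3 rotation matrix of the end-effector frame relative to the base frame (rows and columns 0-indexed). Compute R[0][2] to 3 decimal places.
0.866

End-effector z-axis (col 2 of R) = (0.8660,-0.0000,0.5000)
R[0][2] = 0.8660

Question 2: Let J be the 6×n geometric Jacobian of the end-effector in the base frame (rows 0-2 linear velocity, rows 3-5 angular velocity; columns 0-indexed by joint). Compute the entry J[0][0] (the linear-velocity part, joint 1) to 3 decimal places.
7.000

axis z_0 = ẑ; lever o_n−o_0 = (0.5000,-7.0000,-7.3301)
cross product → J_v[:, 0] = (7.0000,0.5000,-0.0000)
J_ω[:, 0] = z_0
entry J[0][0] = 7.0000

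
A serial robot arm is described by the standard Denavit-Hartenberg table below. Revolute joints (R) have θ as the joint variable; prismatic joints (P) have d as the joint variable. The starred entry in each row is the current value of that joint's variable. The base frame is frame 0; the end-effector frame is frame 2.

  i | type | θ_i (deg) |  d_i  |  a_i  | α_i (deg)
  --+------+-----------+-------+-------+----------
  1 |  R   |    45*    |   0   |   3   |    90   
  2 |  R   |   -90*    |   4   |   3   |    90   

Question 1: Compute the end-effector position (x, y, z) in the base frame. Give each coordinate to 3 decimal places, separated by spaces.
after link 1: o_1 = (2.1213, 2.1213, 0.0000)
after link 2: o_2 = (4.9497, -0.7071, -3.0000)

4.950 -0.707 -3.000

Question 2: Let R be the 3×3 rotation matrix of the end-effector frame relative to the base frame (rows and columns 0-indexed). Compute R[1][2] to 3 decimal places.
End-effector z-axis (col 2 of R) = (-0.7071,-0.7071,-0.0000)
R[1][2] = -0.7071

-0.707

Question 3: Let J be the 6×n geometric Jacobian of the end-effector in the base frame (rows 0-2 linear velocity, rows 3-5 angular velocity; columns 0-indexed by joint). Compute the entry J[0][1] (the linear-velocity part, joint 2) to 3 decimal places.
axis z_1 = (0.7071,-0.7071,0.0000); lever o_n−o_1 = (2.8284,-2.8284,-3.0000)
cross product → J_v[:, 1] = (2.1213,2.1213,0.0000)
J_ω[:, 1] = z_1
entry J[0][1] = 2.1213

2.121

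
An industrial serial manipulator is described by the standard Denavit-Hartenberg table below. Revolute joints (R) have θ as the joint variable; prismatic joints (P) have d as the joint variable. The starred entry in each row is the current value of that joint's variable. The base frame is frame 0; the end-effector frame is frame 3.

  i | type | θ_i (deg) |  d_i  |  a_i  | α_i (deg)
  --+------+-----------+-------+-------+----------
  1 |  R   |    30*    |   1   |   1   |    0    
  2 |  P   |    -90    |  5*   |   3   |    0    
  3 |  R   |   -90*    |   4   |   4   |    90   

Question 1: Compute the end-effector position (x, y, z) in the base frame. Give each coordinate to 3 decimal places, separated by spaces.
after link 1: o_1 = (0.8660, 0.5000, 1.0000)
after link 2: o_2 = (2.3660, -2.0981, 6.0000)
after link 3: o_3 = (-1.0981, -4.0981, 10.0000)

-1.098 -4.098 10.000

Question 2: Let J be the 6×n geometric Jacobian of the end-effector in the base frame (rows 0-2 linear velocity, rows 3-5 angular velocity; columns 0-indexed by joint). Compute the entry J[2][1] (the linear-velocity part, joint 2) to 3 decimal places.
1.000

prismatic axis z_1 = (0.0000,0.0000,1.0000)
J_v[:, 1] = z_1; J_ω[:, 1] = (0,0,0)
entry J[2][1] = 1.0000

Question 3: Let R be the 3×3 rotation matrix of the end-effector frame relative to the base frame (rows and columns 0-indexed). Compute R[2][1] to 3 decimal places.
1.000

End-effector y-axis (col 1 of R) = (0.0000,-0.0000,1.0000)
R[2][1] = 1.0000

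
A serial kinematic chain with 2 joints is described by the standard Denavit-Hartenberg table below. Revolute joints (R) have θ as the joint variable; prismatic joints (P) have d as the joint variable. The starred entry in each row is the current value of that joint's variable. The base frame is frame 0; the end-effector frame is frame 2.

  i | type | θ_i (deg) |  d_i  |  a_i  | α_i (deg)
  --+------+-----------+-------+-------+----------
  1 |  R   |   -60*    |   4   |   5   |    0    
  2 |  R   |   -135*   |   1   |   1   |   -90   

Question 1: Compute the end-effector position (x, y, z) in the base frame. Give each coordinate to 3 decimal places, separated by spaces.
1.534 -4.071 5.000

after link 1: o_1 = (2.5000, -4.3301, 4.0000)
after link 2: o_2 = (1.5341, -4.0713, 5.0000)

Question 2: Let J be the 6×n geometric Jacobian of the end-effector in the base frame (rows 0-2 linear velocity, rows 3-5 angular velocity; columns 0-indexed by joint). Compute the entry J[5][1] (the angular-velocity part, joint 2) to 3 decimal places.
1.000

axis z_1 = (0.0000,0.0000,1.0000); lever o_n−o_1 = (-0.9659,0.2588,1.0000)
cross product → J_v[:, 1] = (-0.2588,-0.9659,0.0000)
J_ω[:, 1] = z_1
entry J[5][1] = 1.0000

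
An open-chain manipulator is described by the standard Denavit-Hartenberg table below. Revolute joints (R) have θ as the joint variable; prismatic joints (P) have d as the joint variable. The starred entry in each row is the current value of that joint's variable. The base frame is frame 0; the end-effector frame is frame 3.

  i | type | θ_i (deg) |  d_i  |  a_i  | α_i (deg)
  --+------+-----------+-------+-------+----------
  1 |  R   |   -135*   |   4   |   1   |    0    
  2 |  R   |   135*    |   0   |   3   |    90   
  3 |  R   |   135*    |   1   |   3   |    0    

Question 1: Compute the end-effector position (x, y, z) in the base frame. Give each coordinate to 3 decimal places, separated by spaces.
after link 1: o_1 = (-0.7071, -0.7071, 4.0000)
after link 2: o_2 = (2.2929, -0.7071, 4.0000)
after link 3: o_3 = (0.1716, -1.7071, 6.1213)

0.172 -1.707 6.121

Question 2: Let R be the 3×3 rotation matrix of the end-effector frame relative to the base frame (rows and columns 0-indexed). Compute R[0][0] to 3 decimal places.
End-effector x-axis (col 0 of R) = (-0.7071,0.0000,0.7071)
R[0][0] = -0.7071

-0.707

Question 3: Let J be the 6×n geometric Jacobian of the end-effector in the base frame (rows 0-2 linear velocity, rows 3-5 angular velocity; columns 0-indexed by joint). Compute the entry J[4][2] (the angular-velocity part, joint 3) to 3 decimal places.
-1.000

axis z_2 = (0.0000,-1.0000,0.0000); lever o_n−o_2 = (-2.1213,-1.0000,2.1213)
cross product → J_v[:, 2] = (-2.1213,-0.0000,-2.1213)
J_ω[:, 2] = z_2
entry J[4][2] = -1.0000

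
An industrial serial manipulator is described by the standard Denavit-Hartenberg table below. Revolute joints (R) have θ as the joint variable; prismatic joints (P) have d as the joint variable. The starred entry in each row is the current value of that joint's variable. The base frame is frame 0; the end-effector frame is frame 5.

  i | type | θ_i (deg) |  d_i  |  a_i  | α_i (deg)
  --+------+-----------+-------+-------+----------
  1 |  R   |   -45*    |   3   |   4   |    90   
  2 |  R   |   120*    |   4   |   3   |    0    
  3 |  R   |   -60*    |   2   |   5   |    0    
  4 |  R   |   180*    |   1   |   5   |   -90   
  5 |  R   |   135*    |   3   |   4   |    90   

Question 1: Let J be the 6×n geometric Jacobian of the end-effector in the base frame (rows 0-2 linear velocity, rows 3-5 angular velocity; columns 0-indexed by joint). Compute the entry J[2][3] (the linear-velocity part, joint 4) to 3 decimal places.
1.512

axis z_3 = (-0.7071,-0.7071,0.0000); lever o_n−o_3 = (2.3622,0.2235,-3.3806)
cross product → J_v[:, 3] = (2.3905,-2.3905,1.5123)
J_ω[:, 3] = z_3
entry J[2][3] = 1.5123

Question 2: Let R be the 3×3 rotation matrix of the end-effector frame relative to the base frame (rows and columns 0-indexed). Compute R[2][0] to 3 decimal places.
0.612

End-effector x-axis (col 0 of R) = (0.7500,0.2500,0.6124)
R[2][0] = 0.6124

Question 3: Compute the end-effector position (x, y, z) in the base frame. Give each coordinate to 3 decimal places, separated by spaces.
after link 1: o_1 = (2.8284, -2.8284, 3.0000)
after link 2: o_2 = (-1.0607, -4.5962, 5.5981)
after link 3: o_3 = (-0.7071, -7.7782, 9.9282)
after link 4: o_4 = (-3.1820, -6.7175, 5.5981)
after link 5: o_5 = (1.6551, -7.5546, 6.5476)

1.655 -7.555 6.548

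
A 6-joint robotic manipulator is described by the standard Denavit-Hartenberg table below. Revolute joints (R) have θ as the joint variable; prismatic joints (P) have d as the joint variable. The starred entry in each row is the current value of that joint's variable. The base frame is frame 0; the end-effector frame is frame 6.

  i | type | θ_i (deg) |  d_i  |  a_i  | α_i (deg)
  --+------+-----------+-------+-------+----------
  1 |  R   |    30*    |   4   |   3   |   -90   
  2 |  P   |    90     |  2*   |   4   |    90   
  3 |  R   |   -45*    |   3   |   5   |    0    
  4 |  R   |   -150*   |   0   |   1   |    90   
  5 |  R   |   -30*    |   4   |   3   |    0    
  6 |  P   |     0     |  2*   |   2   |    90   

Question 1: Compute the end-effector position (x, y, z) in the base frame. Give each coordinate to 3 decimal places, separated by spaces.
after link 1: o_1 = (2.5981, 1.5000, 4.0000)
after link 2: o_2 = (1.5981, 3.2321, 0.0000)
after link 3: o_3 = (5.9639, 1.6702, -3.5355)
after link 4: o_4 = (5.8345, 1.8943, -2.5696)
after link 5: o_5 = (2.2674, 5.0727, -1.0953)
after link 6: o_6 = (0.2113, 6.6340, 0.0601)

0.211 6.634 0.060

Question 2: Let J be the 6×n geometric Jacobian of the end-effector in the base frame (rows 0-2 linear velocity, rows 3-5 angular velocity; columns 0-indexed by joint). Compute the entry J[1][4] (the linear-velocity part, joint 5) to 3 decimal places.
2.725

axis z_4 = (-0.4830,0.8365,-0.2588); lever o_n−o_4 = (-5.6232,4.7397,2.6297)
cross product → J_v[:, 4] = (3.4265,2.7254,2.4148)
J_ω[:, 4] = z_4
entry J[1][4] = 2.7254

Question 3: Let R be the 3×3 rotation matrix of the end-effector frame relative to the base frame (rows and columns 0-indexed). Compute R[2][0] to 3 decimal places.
End-effector x-axis (col 0 of R) = (-0.5451,-0.0559,0.8365)
R[2][0] = 0.8365

0.837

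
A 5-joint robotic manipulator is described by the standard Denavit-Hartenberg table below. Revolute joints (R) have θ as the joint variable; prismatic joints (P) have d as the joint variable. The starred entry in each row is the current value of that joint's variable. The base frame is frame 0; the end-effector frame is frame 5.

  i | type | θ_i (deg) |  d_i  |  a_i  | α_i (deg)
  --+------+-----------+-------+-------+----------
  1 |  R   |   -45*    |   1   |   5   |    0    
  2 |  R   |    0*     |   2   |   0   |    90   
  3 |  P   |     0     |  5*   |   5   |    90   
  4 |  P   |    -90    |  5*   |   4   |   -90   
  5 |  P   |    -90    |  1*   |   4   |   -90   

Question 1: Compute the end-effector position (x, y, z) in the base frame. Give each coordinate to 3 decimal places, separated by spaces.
after link 1: o_1 = (3.5355, -3.5355, 1.0000)
after link 2: o_2 = (3.5355, -3.5355, 3.0000)
after link 3: o_3 = (3.5355, -10.6066, 3.0000)
after link 4: o_4 = (6.3640, -7.7782, -2.0000)
after link 5: o_5 = (7.0711, -8.4853, -6.0000)

7.071 -8.485 -6.000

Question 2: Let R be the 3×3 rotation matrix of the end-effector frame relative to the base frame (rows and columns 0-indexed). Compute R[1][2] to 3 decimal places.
End-effector z-axis (col 2 of R) = (0.7071,0.7071,-0.0000)
R[1][2] = 0.7071

0.707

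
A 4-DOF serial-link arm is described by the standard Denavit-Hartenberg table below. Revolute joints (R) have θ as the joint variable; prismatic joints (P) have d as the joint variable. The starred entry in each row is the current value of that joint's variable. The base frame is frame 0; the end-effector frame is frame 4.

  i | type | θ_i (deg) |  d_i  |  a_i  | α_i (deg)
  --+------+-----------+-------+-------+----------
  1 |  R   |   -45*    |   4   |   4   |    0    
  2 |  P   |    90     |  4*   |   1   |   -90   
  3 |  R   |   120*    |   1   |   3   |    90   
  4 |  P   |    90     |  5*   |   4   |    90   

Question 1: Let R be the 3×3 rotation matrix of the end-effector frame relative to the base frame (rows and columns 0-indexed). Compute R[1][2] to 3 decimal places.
End-effector z-axis (col 2 of R) = (-0.3536,-0.3536,-0.8660)
R[1][2] = -0.3536

-0.354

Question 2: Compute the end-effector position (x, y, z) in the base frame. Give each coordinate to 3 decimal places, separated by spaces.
2.001 3.415 2.902

after link 1: o_1 = (2.8284, -2.8284, 4.0000)
after link 2: o_2 = (3.5355, -2.1213, 8.0000)
after link 3: o_3 = (1.7678, -2.4749, 5.4019)
after link 4: o_4 = (2.0012, 3.4154, 2.9019)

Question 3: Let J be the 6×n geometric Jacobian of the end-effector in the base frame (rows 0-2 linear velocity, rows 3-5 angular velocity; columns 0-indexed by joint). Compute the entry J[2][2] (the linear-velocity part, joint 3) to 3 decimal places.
-2.830

axis z_2 = (-0.7071,0.7071,0.0000); lever o_n−o_2 = (-1.5343,5.5367,-5.0981)
cross product → J_v[:, 2] = (-3.6049,-3.6049,-2.8301)
J_ω[:, 2] = z_2
entry J[2][2] = -2.8301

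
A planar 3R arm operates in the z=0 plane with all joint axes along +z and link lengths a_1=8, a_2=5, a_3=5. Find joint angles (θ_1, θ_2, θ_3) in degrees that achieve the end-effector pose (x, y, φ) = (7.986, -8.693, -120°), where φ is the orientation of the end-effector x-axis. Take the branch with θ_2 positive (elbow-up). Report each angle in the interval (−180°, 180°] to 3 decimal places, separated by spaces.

-45.004 60.008 -135.003

wrist centre = target − a_3·(cos φ, sin φ) = (10.4860, -4.3629)
cos θ_2 = (128.9909−8²−5²)/(2·8·5) = 0.4999; θ_2 = 60.0076° (elbow-up)
β = atan2(-4.3629,10.4860) = -22.5906°; ψ = atan2(4.3305,10.4994) = 22.4135°
θ_1 = β − ψ = -45.0041°
θ_3 = φ − θ_1 − θ_2 = -135.0035° (wrapped to (-180°,180°])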